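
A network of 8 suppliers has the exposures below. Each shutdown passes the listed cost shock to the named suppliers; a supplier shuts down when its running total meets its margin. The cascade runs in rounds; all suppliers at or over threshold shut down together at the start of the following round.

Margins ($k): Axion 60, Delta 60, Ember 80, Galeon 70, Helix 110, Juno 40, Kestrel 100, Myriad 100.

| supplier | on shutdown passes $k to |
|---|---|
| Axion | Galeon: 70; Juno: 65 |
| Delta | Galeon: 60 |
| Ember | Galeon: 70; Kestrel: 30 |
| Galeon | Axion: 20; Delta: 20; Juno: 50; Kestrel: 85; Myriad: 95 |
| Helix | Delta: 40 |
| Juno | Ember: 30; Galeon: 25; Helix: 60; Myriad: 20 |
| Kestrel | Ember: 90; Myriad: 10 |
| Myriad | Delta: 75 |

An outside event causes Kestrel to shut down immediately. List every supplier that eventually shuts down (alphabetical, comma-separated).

Round 1 — Kestrel shuts down (initial).
  Ember: +90 → 90 ≥ 80
  Myriad: +10 → 10 < 100
Round 2 — Ember shuts down.
  Galeon: +70 → 70 ≥ 70
Round 3 — Galeon shuts down.
  Axion: +20 → 20 < 60
  Delta: +20 → 20 < 60
  Juno: +50 → 50 ≥ 40
  Myriad: +95 → 105 ≥ 100
Round 4 — Juno, Myriad shut down.
  Delta: +75 → 95 ≥ 60
  Helix: +60 → 60 < 110
Round 5 — Delta shuts down.
No further shutdowns.

Delta, Ember, Galeon, Juno, Kestrel, Myriad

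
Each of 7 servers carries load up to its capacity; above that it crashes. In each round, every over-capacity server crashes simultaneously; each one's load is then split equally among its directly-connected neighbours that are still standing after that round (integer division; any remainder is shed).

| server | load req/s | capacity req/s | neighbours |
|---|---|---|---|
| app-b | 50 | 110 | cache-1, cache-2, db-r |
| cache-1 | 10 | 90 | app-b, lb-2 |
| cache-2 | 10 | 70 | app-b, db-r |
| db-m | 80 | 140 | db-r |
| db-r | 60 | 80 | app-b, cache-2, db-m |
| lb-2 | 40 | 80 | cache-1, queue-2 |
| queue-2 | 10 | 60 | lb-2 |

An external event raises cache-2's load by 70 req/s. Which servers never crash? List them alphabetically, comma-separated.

Round 1 — cache-2 at 80 > 70. cache-2 crashes.
  cache-2 sheds 80 req/s to app-b, db-r: 40 each.
    app-b: 50+40 = 90 ≤ 110
    db-r: 60+40 = 100 > 80
Round 2 — db-r crashes.
  db-r sheds 100 req/s to app-b, db-m: 50 each.
    app-b: 90+50 = 140 > 110
    db-m: 80+50 = 130 ≤ 140
Round 3 — app-b crashes.
  app-b sheds 140 req/s to cache-1: 140 each.
    cache-1: 10+140 = 150 > 90
Round 4 — cache-1 crashes.
  cache-1 sheds 150 req/s to lb-2: 150 each.
    lb-2: 40+150 = 190 > 80
Round 5 — lb-2 crashes.
  lb-2 sheds 190 req/s to queue-2: 190 each.
    queue-2: 10+190 = 200 > 60
Round 6 — queue-2 crashes.
  queue-2 sheds 200 req/s: no online neighbours, lost.
No further crashes.

db-m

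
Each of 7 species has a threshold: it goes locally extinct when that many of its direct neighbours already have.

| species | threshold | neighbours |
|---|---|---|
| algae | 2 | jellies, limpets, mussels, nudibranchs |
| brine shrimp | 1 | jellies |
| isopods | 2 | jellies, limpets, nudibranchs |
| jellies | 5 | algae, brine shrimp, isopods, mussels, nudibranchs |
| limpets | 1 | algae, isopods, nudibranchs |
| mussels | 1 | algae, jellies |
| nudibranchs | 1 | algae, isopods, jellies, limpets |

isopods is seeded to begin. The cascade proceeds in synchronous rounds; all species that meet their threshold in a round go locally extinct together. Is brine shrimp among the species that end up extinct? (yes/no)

Round 1 — isopods goes locally extinct (initial).
Round 2 — checking thresholds:
  jellies: 1 of 5 neighbours < 5, holds.
  limpets: 1 of 3 neighbours ≥ 1, goes locally extinct.
  nudibranchs: 1 of 4 neighbours ≥ 1, goes locally extinct.
Round 3 — checking thresholds:
  algae: 2 of 4 neighbours ≥ 2, goes locally extinct.
  jellies: 2 of 5 neighbours < 5, holds.
Round 4 — checking thresholds:
  jellies: 3 of 5 neighbours < 5, holds.
  mussels: 1 of 2 neighbours ≥ 1, goes locally extinct.
Round 5 — no new extinctions; cascade stops.

no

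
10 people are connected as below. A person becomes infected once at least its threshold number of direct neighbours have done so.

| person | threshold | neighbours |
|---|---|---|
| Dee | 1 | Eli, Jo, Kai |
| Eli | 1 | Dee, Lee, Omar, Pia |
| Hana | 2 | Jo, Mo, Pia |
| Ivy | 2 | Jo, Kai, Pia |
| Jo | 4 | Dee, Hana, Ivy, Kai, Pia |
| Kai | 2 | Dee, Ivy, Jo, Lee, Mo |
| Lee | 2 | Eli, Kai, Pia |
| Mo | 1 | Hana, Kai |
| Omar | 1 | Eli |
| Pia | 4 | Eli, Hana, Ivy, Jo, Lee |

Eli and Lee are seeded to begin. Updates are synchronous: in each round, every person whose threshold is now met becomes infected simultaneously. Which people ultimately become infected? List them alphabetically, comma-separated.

Round 1 — Eli, Lee become infected (initial).
Round 2 — checking thresholds:
  Dee: 1 of 3 neighbours ≥ 1, becomes infected.
  Kai: 1 of 5 neighbours < 2, not yet.
  Omar: 1 of 1 neighbours ≥ 1, becomes infected.
  Pia: 2 of 5 neighbours < 4, not yet.
Round 3 — checking thresholds:
  Jo: 1 of 5 neighbours < 4, not yet.
  Kai: 2 of 5 neighbours ≥ 2, becomes infected.
  Pia: 2 of 5 neighbours < 4, not yet.
Round 4 — checking thresholds:
  Ivy: 1 of 3 neighbours < 2, not yet.
  Jo: 2 of 5 neighbours < 4, not yet.
  Mo: 1 of 2 neighbours ≥ 1, becomes infected.
  Pia: 2 of 5 neighbours < 4, not yet.
Round 5 — no new infections; cascade stops.

Dee, Eli, Kai, Lee, Mo, Omar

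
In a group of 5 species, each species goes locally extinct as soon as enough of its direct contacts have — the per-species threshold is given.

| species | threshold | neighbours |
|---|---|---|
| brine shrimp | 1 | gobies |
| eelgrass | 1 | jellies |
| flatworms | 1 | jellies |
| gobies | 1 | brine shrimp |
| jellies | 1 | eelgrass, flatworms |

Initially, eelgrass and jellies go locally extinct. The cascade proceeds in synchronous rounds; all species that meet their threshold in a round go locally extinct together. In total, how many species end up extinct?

Round 1 — eelgrass, jellies go locally extinct (initial).
Round 2 — checking thresholds:
  flatworms: 1 of 1 neighbours ≥ 1, goes locally extinct.
Round 3 — no new extinctions; cascade stops.

3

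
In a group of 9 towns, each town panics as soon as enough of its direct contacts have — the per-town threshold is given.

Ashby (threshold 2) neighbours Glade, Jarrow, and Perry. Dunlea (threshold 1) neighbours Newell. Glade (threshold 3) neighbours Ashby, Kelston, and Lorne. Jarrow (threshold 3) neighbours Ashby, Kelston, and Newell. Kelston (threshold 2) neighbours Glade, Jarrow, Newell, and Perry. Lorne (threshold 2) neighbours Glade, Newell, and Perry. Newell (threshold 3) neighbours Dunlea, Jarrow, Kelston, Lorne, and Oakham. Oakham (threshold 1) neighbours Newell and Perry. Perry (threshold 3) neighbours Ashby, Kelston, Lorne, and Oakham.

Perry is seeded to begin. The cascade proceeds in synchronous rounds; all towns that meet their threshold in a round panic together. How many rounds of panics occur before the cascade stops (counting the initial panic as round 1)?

2

Round 1 — Perry panics (initial).
Round 2 — checking thresholds:
  Ashby: 1 of 3 neighbours < 2, below threshold.
  Kelston: 1 of 4 neighbours < 2, below threshold.
  Lorne: 1 of 3 neighbours < 2, below threshold.
  Oakham: 1 of 2 neighbours ≥ 1, panics.
Round 3 — no new panics; cascade stops.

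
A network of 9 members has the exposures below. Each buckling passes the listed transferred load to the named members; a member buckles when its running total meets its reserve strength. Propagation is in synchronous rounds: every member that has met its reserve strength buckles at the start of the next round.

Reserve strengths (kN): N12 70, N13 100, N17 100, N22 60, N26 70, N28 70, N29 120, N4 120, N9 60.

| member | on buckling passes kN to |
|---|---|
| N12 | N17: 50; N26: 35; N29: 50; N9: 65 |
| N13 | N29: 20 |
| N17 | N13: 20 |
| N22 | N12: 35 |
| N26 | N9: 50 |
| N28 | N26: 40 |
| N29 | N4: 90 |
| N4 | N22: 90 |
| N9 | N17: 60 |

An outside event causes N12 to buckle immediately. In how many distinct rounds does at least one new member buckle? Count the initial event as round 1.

3

Round 1 — N12 buckles (initial).
  N17: +50 → 50 < 100
  N26: +35 → 35 < 70
  N29: +50 → 50 < 120
  N9: +65 → 65 ≥ 60
Round 2 — N9 buckles.
  N17: +60 → 110 ≥ 100
Round 3 — N17 buckles.
  N13: +20 → 20 < 100
No further bucklings.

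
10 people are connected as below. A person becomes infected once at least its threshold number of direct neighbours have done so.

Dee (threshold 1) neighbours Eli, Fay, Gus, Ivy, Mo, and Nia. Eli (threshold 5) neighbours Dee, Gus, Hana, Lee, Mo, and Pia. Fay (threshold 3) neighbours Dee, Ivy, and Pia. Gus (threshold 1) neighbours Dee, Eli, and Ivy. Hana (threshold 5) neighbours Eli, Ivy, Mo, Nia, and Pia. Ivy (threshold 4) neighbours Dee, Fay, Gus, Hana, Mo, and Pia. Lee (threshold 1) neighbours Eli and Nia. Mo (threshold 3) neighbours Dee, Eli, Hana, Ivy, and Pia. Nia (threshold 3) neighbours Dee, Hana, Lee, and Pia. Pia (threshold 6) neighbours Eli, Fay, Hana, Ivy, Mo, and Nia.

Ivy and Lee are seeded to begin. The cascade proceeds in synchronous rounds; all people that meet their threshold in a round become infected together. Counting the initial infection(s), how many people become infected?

4

Round 1 — Ivy, Lee become infected (initial).
Round 2 — checking thresholds:
  Dee: 1 of 6 neighbours ≥ 1, becomes infected.
  Eli: 1 of 6 neighbours < 5, below threshold.
  Fay: 1 of 3 neighbours < 3, below threshold.
  Gus: 1 of 3 neighbours ≥ 1, becomes infected.
  Hana: 1 of 5 neighbours < 5, below threshold.
  Mo: 1 of 5 neighbours < 3, below threshold.
  Nia: 1 of 4 neighbours < 3, below threshold.
  Pia: 1 of 6 neighbours < 6, below threshold.
Round 3 — no new infections; cascade stops.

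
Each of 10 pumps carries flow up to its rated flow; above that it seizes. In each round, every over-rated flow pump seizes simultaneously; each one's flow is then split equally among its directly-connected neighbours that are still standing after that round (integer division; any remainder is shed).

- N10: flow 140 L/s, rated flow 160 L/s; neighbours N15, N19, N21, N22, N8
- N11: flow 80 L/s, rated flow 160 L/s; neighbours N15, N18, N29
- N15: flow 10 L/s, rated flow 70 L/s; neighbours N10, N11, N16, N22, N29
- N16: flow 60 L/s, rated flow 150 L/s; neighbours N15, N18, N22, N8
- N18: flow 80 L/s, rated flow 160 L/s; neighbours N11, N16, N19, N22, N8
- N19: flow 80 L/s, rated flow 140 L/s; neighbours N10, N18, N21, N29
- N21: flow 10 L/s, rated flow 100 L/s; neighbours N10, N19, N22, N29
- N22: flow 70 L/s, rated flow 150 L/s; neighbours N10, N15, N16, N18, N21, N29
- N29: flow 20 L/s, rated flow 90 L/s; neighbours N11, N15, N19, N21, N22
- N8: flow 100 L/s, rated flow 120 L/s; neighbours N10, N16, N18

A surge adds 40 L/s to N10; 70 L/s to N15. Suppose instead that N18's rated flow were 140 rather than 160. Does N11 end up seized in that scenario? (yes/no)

With N18's rated flow at 140:
Round 1 — N10 at 180 > 160; N15 at 80 > 70. N10, N15 seize.
  N10 sheds 180 L/s to N19, N21, N22, N8: 45 each.
    N19: 80+45 = 125 ≤ 140
    N21: 10+45 = 55 ≤ 100
    N22: 70+45 = 115 ≤ 150
    N8: 100+45 = 145 > 120
  N15 sheds 80 L/s to N11, N16, N22, N29: 20 each.
    N11: 80+20 = 100 ≤ 160
    N16: 60+20 = 80 ≤ 150
    N22: 115+20 = 135 ≤ 150
    N29: 20+20 = 40 ≤ 90
Round 2 — N8 seizes.
  N8 sheds 145 L/s to N16, N18: 72 each (1 lost).
    N16: 80+72 = 152 > 150
    N18: 80+72 = 152 > 140
Round 3 — N16, N18 seize.
  N16 sheds 152 L/s to N22: 152 each.
    N22: 135+152 = 287 > 150
  N18 sheds 152 L/s to N11, N19, N22: 50 each (2 lost).
    N11: 100+50 = 150 ≤ 160
    N19: 125+50 = 175 > 140
    N22: 287+50 = 337 > 150
Round 4 — N19, N22 seize.
  N19 sheds 175 L/s to N21, N29: 87 each (1 lost).
    N21: 55+87 = 142 > 100
    N29: 40+87 = 127 > 90
  N22 sheds 337 L/s to N21, N29: 168 each (1 lost).
    N21: 142+168 = 310 > 100
    N29: 127+168 = 295 > 90
Round 5 — N21, N29 seize.
  N21 sheds 310 L/s: no online neighbours, lost.
  N29 sheds 295 L/s to N11: 295 each.
    N11: 150+295 = 445 > 160
Round 6 — N11 seizes.
  N11 sheds 445 L/s: no online neighbours, lost.
No further seizures.

yes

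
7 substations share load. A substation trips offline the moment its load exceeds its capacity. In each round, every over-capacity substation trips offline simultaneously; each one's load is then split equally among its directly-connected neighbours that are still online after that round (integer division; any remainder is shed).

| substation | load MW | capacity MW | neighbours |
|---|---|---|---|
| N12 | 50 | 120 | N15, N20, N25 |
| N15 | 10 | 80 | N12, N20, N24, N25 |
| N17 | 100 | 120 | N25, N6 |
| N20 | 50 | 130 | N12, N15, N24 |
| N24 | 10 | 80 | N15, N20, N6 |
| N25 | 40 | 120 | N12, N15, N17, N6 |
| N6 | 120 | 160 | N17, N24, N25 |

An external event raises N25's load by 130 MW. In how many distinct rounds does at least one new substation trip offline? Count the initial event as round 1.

5

Round 1 — N25 at 170 > 120. N25 trips offline.
  N25 sheds 170 MW to N12, N15, N17, N6: 42 each (2 lost).
    N12: 50+42 = 92 ≤ 120
    N15: 10+42 = 52 ≤ 80
    N17: 100+42 = 142 > 120
    N6: 120+42 = 162 > 160
Round 2 — N17, N6 trip offline.
  N17 sheds 142 MW: no online neighbours, lost.
  N6 sheds 162 MW to N24: 162 each.
    N24: 10+162 = 172 > 80
Round 3 — N24 trips offline.
  N24 sheds 172 MW to N15, N20: 86 each.
    N15: 52+86 = 138 > 80
    N20: 50+86 = 136 > 130
Round 4 — N15, N20 trip offline.
  N15 sheds 138 MW to N12: 138 each.
    N12: 92+138 = 230 > 120
  N20 sheds 136 MW to N12: 136 each.
    N12: 230+136 = 366 > 120
Round 5 — N12 trips offline.
  N12 sheds 366 MW: no online neighbours, lost.
No further trips.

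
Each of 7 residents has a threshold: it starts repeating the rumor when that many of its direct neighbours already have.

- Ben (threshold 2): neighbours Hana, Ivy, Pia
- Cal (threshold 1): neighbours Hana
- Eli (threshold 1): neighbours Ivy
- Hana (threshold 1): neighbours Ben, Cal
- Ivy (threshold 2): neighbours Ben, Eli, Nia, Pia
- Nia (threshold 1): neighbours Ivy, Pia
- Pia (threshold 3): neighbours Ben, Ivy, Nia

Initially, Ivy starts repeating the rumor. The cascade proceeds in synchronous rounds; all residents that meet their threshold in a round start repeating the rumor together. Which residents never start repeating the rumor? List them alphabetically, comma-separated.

Ben, Cal, Hana, Pia

Round 1 — Ivy starts repeating the rumor (initial).
Round 2 — checking thresholds:
  Ben: 1 of 3 neighbours < 2, holds.
  Eli: 1 of 1 neighbours ≥ 1, starts repeating the rumor.
  Nia: 1 of 2 neighbours ≥ 1, starts repeating the rumor.
  Pia: 1 of 3 neighbours < 3, holds.
Round 3 — no new spreads; cascade stops.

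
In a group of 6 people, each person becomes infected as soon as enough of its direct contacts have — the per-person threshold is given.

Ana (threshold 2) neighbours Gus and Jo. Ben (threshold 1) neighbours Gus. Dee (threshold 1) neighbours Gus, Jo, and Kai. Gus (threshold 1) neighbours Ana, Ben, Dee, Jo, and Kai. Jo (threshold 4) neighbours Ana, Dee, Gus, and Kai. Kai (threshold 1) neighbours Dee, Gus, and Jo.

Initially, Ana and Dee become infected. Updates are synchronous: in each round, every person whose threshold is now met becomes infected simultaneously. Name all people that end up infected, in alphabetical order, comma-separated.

Round 1 — Ana, Dee become infected (initial).
Round 2 — checking thresholds:
  Gus: 2 of 5 neighbours ≥ 1, becomes infected.
  Jo: 2 of 4 neighbours < 4, holds.
  Kai: 1 of 3 neighbours ≥ 1, becomes infected.
Round 3 — checking thresholds:
  Ben: 1 of 1 neighbours ≥ 1, becomes infected.
  Jo: 4 of 4 neighbours ≥ 4, becomes infected.
Round 4 — no new infections; cascade stops.

Ana, Ben, Dee, Gus, Jo, Kai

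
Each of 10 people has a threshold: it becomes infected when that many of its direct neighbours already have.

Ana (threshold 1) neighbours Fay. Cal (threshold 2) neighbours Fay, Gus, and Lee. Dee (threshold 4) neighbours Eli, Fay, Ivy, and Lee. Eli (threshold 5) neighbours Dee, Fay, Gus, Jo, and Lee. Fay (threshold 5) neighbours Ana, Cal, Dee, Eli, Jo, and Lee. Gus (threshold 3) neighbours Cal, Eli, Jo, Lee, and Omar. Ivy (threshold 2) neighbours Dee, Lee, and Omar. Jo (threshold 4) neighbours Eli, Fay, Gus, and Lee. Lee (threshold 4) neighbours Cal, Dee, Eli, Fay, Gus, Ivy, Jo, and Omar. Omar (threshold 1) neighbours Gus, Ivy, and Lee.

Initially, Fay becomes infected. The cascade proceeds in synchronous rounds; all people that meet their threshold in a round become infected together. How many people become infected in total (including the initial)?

2

Round 1 — Fay becomes infected (initial).
Round 2 — checking thresholds:
  Ana: 1 of 1 neighbours ≥ 1, becomes infected.
  Cal: 1 of 3 neighbours < 2, holds.
  Dee: 1 of 4 neighbours < 4, holds.
  Eli: 1 of 5 neighbours < 5, holds.
  Jo: 1 of 4 neighbours < 4, holds.
  Lee: 1 of 8 neighbours < 4, holds.
Round 3 — no new infections; cascade stops.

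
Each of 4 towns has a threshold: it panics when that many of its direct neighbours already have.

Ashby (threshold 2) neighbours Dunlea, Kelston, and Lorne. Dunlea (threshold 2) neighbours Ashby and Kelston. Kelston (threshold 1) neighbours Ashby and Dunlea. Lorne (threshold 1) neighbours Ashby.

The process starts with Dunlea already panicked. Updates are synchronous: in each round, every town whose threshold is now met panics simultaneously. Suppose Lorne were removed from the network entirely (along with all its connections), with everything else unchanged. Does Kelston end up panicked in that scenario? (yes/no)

yes

With Lorne removed:
Round 1 — Dunlea panics (initial).
Round 2 — checking thresholds:
  Ashby: 1 of 2 neighbours < 2, holds.
  Kelston: 1 of 2 neighbours ≥ 1, panics.
Round 3 — checking thresholds:
  Ashby: 2 of 2 neighbours ≥ 2, panics.
Round 4 — no new panics; cascade stops.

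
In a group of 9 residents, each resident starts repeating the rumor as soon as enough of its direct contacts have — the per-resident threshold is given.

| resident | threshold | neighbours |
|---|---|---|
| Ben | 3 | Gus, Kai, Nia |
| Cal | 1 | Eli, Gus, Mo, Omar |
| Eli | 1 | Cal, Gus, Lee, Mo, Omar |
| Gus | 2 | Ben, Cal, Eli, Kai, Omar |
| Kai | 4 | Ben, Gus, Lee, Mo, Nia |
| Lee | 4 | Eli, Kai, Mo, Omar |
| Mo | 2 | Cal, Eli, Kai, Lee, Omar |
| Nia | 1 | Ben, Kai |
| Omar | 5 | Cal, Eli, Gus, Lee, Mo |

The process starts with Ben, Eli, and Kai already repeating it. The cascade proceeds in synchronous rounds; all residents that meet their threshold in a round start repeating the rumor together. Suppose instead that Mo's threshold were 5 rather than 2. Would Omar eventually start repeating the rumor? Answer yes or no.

With Mo's threshold at 5:
Round 1 — Ben, Eli, Kai start repeating the rumor (initial).
Round 2 — checking thresholds:
  Cal: 1 of 4 neighbours ≥ 1, starts repeating the rumor.
  Gus: 3 of 5 neighbours ≥ 2, starts repeating the rumor.
  Lee: 2 of 4 neighbours < 4, not yet.
  Mo: 2 of 5 neighbours < 5, not yet.
  Nia: 2 of 2 neighbours ≥ 1, starts repeating the rumor.
  Omar: 1 of 5 neighbours < 5, not yet.
Round 3 — no new spreads; cascade stops.

no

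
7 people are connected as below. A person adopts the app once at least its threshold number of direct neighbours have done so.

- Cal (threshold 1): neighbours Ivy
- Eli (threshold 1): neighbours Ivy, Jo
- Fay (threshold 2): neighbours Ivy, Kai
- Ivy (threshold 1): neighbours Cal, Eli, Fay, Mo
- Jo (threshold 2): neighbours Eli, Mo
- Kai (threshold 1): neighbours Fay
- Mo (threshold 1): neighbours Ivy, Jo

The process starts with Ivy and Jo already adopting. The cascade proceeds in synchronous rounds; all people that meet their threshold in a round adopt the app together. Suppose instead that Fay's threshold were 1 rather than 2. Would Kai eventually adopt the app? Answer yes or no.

yes

With Fay's threshold at 1:
Round 1 — Ivy, Jo adopt the app (initial).
Round 2 — checking thresholds:
  Cal: 1 of 1 neighbours ≥ 1, adopts the app.
  Eli: 2 of 2 neighbours ≥ 1, adopts the app.
  Fay: 1 of 2 neighbours ≥ 1, adopts the app.
  Mo: 2 of 2 neighbours ≥ 1, adopts the app.
Round 3 — checking thresholds:
  Kai: 1 of 1 neighbours ≥ 1, adopts the app.
Round 4 — no new adoptions; cascade stops.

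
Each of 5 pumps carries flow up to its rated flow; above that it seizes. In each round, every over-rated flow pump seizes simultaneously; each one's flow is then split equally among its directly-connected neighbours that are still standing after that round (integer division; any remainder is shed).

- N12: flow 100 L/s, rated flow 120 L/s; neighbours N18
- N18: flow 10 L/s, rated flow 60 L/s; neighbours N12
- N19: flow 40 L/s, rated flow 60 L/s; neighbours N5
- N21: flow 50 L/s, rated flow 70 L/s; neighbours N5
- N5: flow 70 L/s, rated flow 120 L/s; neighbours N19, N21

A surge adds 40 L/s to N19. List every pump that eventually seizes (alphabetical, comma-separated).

N19, N21, N5

Round 1 — N19 at 80 > 60. N19 seizes.
  N19 sheds 80 L/s to N5: 80 each.
    N5: 70+80 = 150 > 120
Round 2 — N5 seizes.
  N5 sheds 150 L/s to N21: 150 each.
    N21: 50+150 = 200 > 70
Round 3 — N21 seizes.
  N21 sheds 200 L/s: no online neighbours, lost.
No further seizures.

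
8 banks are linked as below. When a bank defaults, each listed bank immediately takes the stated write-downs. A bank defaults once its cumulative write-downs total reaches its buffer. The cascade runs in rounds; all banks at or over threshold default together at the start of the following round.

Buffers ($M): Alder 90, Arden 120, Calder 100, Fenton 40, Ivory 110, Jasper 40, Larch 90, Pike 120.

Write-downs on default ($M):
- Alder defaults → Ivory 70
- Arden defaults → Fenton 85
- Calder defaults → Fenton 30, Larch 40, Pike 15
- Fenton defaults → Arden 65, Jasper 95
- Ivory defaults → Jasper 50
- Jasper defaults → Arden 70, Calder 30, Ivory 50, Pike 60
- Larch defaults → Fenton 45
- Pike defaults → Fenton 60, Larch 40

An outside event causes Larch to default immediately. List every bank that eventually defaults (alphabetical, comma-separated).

Arden, Fenton, Jasper, Larch

Round 1 — Larch defaults (initial).
  Fenton: +45 → 45 ≥ 40
Round 2 — Fenton defaults.
  Arden: +65 → 65 < 120
  Jasper: +95 → 95 ≥ 40
Round 3 — Jasper defaults.
  Arden: +70 → 135 ≥ 120
  Calder: +30 → 30 < 100
  Ivory: +50 → 50 < 110
  Pike: +60 → 60 < 120
Round 4 — Arden defaults.
No further defaults.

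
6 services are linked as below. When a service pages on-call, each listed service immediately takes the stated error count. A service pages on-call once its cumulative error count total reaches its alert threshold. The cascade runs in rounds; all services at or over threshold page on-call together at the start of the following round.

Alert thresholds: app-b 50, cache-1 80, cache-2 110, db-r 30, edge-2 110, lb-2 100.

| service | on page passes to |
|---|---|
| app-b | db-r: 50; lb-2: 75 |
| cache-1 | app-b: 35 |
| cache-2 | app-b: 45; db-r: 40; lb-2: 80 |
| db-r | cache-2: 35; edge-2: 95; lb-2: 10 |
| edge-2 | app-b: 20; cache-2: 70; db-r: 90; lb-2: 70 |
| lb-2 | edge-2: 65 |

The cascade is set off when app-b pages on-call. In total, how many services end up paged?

2

Round 1 — app-b pages on-call (initial).
  db-r: +50 → 50 ≥ 30
  lb-2: +75 → 75 < 100
Round 2 — db-r pages on-call.
  cache-2: +35 → 35 < 110
  edge-2: +95 → 95 < 110
  lb-2: +10 → 85 < 100
No further pages.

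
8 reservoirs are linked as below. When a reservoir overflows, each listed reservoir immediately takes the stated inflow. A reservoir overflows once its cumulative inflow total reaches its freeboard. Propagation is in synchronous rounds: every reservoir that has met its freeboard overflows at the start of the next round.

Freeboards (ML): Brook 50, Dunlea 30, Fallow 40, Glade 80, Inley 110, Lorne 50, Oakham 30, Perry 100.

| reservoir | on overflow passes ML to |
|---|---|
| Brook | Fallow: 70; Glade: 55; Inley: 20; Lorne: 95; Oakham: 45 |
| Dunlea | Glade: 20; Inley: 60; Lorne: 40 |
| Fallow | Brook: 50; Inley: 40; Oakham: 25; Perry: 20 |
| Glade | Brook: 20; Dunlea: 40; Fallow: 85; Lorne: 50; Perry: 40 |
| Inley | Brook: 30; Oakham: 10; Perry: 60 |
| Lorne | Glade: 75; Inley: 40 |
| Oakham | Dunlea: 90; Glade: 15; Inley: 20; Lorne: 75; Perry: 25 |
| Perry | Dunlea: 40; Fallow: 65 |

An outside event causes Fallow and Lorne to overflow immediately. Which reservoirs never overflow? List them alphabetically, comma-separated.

Round 1 — Fallow, Lorne overflow (initial).
  Brook: +50 → 50 ≥ 50
  Glade: +75 → 75 < 80
  Inley: +40+40 → 80 < 110
  Oakham: +25 → 25 < 30
  Perry: +20 → 20 < 100
Round 2 — Brook overflows.
  Glade: +55 → 130 ≥ 80
  Inley: +20 → 100 < 110
  Oakham: +45 → 70 ≥ 30
Round 3 — Glade, Oakham overflow.
  Dunlea: +40+90 → 130 ≥ 30
  Inley: +20 → 120 ≥ 110
  Perry: +40+25 → 85 < 100
Round 4 — Dunlea, Inley overflow.
  Perry: +60 → 145 ≥ 100
Round 5 — Perry overflows.
No further overflows.

none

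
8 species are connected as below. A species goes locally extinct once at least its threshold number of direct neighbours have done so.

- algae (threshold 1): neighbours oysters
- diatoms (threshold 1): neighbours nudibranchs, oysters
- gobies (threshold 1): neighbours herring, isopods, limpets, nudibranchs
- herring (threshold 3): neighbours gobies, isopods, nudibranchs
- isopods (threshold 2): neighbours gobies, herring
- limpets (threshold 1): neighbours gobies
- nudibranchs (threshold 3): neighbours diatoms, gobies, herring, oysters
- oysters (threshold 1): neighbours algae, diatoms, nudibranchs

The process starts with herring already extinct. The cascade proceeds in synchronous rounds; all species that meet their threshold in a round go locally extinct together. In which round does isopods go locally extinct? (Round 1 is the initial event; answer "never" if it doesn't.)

3

Round 1 — herring goes locally extinct (initial).
Round 2 — checking thresholds:
  gobies: 1 of 4 neighbours ≥ 1, goes locally extinct.
  isopods: 1 of 2 neighbours < 2, below threshold.
  nudibranchs: 1 of 4 neighbours < 3, below threshold.
Round 3 — checking thresholds:
  isopods: 2 of 2 neighbours ≥ 2, goes locally extinct.
  limpets: 1 of 1 neighbours ≥ 1, goes locally extinct.
  nudibranchs: 2 of 4 neighbours < 3, below threshold.
Round 4 — no new extinctions; cascade stops.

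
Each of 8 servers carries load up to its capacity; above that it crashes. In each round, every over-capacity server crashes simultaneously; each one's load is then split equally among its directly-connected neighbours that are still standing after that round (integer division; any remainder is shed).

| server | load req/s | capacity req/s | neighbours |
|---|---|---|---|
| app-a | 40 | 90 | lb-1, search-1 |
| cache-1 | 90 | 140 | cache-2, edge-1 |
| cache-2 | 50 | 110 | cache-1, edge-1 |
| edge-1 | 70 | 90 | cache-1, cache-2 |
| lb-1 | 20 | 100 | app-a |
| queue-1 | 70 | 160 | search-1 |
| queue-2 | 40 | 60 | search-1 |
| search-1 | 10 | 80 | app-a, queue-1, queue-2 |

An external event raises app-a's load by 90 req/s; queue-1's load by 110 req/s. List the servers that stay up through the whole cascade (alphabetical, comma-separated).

cache-1, cache-2, edge-1, lb-1

Round 1 — app-a at 130 > 90; queue-1 at 180 > 160. app-a, queue-1 crash.
  app-a sheds 130 req/s to lb-1, search-1: 65 each.
    lb-1: 20+65 = 85 ≤ 100
    search-1: 10+65 = 75 ≤ 80
  queue-1 sheds 180 req/s to search-1: 180 each.
    search-1: 75+180 = 255 > 80
Round 2 — search-1 crashes.
  search-1 sheds 255 req/s to queue-2: 255 each.
    queue-2: 40+255 = 295 > 60
Round 3 — queue-2 crashes.
  queue-2 sheds 295 req/s: no online neighbours, lost.
No further crashes.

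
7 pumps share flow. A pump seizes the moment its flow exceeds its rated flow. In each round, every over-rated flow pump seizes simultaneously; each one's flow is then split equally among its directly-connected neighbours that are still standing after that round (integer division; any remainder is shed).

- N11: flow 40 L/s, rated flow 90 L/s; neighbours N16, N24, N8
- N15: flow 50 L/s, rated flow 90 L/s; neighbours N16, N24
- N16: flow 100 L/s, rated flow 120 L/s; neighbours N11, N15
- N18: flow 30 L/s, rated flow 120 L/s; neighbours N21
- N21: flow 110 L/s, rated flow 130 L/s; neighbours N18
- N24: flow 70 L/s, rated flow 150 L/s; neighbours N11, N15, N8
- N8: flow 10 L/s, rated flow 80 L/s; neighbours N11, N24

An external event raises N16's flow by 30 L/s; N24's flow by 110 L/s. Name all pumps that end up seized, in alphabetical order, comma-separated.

N11, N15, N16, N24, N8

Round 1 — N16 at 130 > 120; N24 at 180 > 150. N16, N24 seize.
  N16 sheds 130 L/s to N11, N15: 65 each.
    N11: 40+65 = 105 > 90
    N15: 50+65 = 115 > 90
  N24 sheds 180 L/s to N11, N15, N8: 60 each.
    N11: 105+60 = 165 > 90
    N15: 115+60 = 175 > 90
    N8: 10+60 = 70 ≤ 80
Round 2 — N11, N15 seize.
  N11 sheds 165 L/s to N8: 165 each.
    N8: 70+165 = 235 > 80
  N15 sheds 175 L/s: no online neighbours, lost.
Round 3 — N8 seizes.
  N8 sheds 235 L/s: no online neighbours, lost.
No further seizures.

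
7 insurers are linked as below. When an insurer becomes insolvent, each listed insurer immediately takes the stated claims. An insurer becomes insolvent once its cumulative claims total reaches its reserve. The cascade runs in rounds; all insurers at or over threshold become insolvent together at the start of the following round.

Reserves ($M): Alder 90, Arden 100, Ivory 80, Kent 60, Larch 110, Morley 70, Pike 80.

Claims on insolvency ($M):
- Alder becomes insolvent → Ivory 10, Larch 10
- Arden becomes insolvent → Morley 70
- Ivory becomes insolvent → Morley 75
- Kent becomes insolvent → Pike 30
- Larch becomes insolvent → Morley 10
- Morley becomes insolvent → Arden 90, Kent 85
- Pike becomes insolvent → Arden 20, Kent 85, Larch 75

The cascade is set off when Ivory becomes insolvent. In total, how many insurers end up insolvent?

Round 1 — Ivory becomes insolvent (initial).
  Morley: +75 → 75 ≥ 70
Round 2 — Morley becomes insolvent.
  Arden: +90 → 90 < 100
  Kent: +85 → 85 ≥ 60
Round 3 — Kent becomes insolvent.
  Pike: +30 → 30 < 80
No further insolvencies.

3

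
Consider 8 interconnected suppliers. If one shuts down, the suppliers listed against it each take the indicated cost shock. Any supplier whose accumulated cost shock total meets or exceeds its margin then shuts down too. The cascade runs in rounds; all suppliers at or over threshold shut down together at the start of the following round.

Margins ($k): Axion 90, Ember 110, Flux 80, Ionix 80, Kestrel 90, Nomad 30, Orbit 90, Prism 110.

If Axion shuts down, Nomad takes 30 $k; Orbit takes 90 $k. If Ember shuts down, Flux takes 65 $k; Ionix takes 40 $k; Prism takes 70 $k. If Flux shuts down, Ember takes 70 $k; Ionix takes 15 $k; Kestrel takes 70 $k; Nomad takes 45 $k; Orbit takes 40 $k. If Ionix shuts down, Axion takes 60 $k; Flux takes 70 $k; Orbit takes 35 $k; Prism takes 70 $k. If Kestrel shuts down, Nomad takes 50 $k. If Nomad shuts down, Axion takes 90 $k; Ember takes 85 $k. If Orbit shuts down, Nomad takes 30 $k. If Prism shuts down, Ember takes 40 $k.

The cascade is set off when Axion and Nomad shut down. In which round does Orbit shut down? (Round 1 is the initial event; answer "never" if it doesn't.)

Round 1 — Axion, Nomad shut down (initial).
  Ember: +85 → 85 < 110
  Orbit: +90 → 90 ≥ 90
Round 2 — Orbit shuts down.
No further shutdowns.

2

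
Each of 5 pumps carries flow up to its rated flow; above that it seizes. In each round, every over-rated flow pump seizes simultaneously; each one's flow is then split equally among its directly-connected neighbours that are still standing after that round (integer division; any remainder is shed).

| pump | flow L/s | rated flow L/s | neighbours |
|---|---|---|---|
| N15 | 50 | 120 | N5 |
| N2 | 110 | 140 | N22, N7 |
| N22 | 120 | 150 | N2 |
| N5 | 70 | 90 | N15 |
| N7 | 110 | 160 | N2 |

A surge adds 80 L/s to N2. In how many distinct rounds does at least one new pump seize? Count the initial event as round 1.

Round 1 — N2 at 190 > 140. N2 seizes.
  N2 sheds 190 L/s to N22, N7: 95 each.
    N22: 120+95 = 215 > 150
    N7: 110+95 = 205 > 160
Round 2 — N22, N7 seize.
  N22 sheds 215 L/s: no online neighbours, lost.
  N7 sheds 205 L/s: no online neighbours, lost.
No further seizures.

2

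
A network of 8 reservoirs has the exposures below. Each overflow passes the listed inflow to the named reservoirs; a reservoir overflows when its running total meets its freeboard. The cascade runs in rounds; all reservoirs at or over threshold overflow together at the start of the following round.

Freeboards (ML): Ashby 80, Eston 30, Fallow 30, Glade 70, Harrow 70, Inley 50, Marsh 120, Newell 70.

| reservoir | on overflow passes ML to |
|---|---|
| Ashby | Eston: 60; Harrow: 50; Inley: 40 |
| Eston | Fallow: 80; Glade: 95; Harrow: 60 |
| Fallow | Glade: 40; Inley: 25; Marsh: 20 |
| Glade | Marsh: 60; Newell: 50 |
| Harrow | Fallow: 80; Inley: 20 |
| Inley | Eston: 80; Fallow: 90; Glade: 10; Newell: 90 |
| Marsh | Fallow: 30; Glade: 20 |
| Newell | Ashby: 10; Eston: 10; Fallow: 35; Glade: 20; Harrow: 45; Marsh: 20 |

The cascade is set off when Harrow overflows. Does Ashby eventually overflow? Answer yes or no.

Round 1 — Harrow overflows (initial).
  Fallow: +80 → 80 ≥ 30
  Inley: +20 → 20 < 50
Round 2 — Fallow overflows.
  Glade: +40 → 40 < 70
  Inley: +25 → 45 < 50
  Marsh: +20 → 20 < 120
No further overflows.

no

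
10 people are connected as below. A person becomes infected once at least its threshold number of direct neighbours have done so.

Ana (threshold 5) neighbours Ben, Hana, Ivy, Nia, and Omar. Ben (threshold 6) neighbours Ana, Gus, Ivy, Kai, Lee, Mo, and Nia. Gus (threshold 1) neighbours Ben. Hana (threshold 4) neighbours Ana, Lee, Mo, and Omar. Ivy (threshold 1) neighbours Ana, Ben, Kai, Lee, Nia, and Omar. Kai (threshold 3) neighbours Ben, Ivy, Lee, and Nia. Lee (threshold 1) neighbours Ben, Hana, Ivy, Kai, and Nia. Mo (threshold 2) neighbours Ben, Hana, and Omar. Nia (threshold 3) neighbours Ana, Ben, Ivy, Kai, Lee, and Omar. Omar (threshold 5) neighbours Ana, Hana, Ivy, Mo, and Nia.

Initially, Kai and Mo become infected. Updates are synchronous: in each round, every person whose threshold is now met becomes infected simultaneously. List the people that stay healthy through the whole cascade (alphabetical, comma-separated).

Ana, Ben, Gus, Hana, Omar

Round 1 — Kai, Mo become infected (initial).
Round 2 — checking thresholds:
  Ben: 2 of 7 neighbours < 6, below threshold.
  Hana: 1 of 4 neighbours < 4, below threshold.
  Ivy: 1 of 6 neighbours ≥ 1, becomes infected.
  Lee: 1 of 5 neighbours ≥ 1, becomes infected.
  Nia: 1 of 6 neighbours < 3, below threshold.
  Omar: 1 of 5 neighbours < 5, below threshold.
Round 3 — checking thresholds:
  Ana: 1 of 5 neighbours < 5, below threshold.
  Ben: 4 of 7 neighbours < 6, below threshold.
  Hana: 2 of 4 neighbours < 4, below threshold.
  Nia: 3 of 6 neighbours ≥ 3, becomes infected.
  Omar: 2 of 5 neighbours < 5, below threshold.
Round 4 — no new infections; cascade stops.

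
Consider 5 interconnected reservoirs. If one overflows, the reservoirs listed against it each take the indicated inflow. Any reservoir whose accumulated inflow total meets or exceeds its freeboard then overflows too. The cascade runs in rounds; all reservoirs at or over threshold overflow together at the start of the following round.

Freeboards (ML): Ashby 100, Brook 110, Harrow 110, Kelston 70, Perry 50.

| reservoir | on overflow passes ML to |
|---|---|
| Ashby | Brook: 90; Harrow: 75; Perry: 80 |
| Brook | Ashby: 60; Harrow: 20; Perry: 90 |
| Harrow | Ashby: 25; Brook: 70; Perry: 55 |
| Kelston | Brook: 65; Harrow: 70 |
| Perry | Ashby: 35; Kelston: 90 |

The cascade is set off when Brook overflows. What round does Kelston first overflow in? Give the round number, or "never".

Round 1 — Brook overflows (initial).
  Ashby: +60 → 60 < 100
  Harrow: +20 → 20 < 110
  Perry: +90 → 90 ≥ 50
Round 2 — Perry overflows.
  Ashby: +35 → 95 < 100
  Kelston: +90 → 90 ≥ 70
Round 3 — Kelston overflows.
  Harrow: +70 → 90 < 110
No further overflows.

3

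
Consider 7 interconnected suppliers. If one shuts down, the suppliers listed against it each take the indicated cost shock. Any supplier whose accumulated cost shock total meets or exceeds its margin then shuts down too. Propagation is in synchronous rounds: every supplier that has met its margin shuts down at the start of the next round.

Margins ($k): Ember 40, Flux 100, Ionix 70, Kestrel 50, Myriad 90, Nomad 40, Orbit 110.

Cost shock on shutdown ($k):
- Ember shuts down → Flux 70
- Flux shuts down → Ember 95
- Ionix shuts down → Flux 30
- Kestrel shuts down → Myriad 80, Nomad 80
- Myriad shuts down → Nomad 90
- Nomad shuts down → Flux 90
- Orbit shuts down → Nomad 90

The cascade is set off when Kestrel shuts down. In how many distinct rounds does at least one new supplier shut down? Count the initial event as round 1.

Round 1 — Kestrel shuts down (initial).
  Myriad: +80 → 80 < 90
  Nomad: +80 → 80 ≥ 40
Round 2 — Nomad shuts down.
  Flux: +90 → 90 < 100
No further shutdowns.

2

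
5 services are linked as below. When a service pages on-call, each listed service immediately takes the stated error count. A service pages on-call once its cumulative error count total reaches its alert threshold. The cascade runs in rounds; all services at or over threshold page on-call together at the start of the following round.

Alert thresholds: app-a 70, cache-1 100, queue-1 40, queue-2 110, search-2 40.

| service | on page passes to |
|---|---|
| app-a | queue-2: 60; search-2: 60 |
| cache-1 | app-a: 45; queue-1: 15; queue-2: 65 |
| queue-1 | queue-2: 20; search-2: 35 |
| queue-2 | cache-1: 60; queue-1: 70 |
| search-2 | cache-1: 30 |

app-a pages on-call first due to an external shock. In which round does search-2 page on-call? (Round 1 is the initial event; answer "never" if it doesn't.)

2

Round 1 — app-a pages on-call (initial).
  queue-2: +60 → 60 < 110
  search-2: +60 → 60 ≥ 40
Round 2 — search-2 pages on-call.
  cache-1: +30 → 30 < 100
No further pages.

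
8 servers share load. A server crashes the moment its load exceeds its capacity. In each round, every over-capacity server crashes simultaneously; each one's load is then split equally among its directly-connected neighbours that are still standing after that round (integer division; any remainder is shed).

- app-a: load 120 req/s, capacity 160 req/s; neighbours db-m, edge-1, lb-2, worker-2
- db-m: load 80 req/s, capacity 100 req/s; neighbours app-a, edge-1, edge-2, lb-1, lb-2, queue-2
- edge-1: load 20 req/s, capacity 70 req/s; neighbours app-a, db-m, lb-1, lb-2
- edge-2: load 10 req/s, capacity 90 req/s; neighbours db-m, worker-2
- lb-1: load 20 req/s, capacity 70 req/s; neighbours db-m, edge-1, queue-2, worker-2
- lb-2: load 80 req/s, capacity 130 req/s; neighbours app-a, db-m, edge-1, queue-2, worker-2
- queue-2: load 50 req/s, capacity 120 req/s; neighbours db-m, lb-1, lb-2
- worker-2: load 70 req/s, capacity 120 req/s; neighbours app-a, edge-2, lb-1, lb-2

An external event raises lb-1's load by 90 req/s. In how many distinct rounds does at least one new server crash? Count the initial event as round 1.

2

Round 1 — lb-1 at 110 > 70. lb-1 crashes.
  lb-1 sheds 110 req/s to db-m, edge-1, queue-2, worker-2: 27 each (2 lost).
    db-m: 80+27 = 107 > 100
    edge-1: 20+27 = 47 ≤ 70
    queue-2: 50+27 = 77 ≤ 120
    worker-2: 70+27 = 97 ≤ 120
Round 2 — db-m crashes.
  db-m sheds 107 req/s to app-a, edge-1, edge-2, lb-2, queue-2: 21 each (2 lost).
    app-a: 120+21 = 141 ≤ 160
    edge-1: 47+21 = 68 ≤ 70
    edge-2: 10+21 = 31 ≤ 90
    lb-2: 80+21 = 101 ≤ 130
    queue-2: 77+21 = 98 ≤ 120
No further crashes.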